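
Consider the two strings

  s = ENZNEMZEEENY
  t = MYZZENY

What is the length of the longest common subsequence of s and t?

Let dp[i][j] be the LCS length of the first i characters of s and the first j characters of t. dp[i][j] = dp[i-1][j-1]+1 when the i-th and j-th characters match, else max(dp[i-1][j], dp[i][j-1]).
    ·  M  Y  Z  Z  E  N  Y
 ·  0  0  0  0  0  0  0  0
 E  0  0  0  0  0  1  1  1
 N  0  0  0  0  0  1  2  2
 Z  0  0  0  1  1  1  2  2
 N  0  0  0  1  1  1  2  2
 E  0  0  0  1  1  2  2  2
 M  0  1  1  1  1  2  2  2
 Z  0  1  1  2  2  2  2  2
 E  0  1  1  2  2  3  3  3
 E  0  1  1  2  2  3  3  3
 E  0  1  1  2  2  3  3  3
 N  0  1  1  2  2  3  4  4
 Y  0  1  2  2  2  3  4  5
dp[12][7] = 5. One LCS (by backtracking along matches): ZZENY.

5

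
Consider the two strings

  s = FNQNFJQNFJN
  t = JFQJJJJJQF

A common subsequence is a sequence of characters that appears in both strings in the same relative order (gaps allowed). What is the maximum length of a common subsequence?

5

Let dp[i][j] be the LCS length of the first i characters of s and the first j characters of t. dp[i][j] = dp[i-1][j-1]+1 when the i-th and j-th characters match, else max(dp[i-1][j], dp[i][j-1]).
    ·  J  F  Q  J  J  J  J  J  Q  F
 ·  0  0  0  0  0  0  0  0  0  0  0
 F  0  0  1  1  1  1  1  1  1  1  1
 N  0  0  1  1  1  1  1  1  1  1  1
 Q  0  0  1  2  2  2  2  2  2  2  2
 N  0  0  1  2  2  2  2  2  2  2  2
 F  0  0  1  2  2  2  2  2  2  2  3
 J  0  1  1  2  3  3  3  3  3  3  3
 Q  0  1  1  2  3  3  3  3  3  4  4
 N  0  1  1  2  3  3  3  3  3  4  4
 F  0  1  2  2  3  3  3  3  3  4  5
 J  0  1  2  2  3  4  4  4  4  4  5
 N  0  1  2  2  3  4  4  4  4  4  5
dp[11][10] = 5. One LCS (by backtracking along matches): FQJQF.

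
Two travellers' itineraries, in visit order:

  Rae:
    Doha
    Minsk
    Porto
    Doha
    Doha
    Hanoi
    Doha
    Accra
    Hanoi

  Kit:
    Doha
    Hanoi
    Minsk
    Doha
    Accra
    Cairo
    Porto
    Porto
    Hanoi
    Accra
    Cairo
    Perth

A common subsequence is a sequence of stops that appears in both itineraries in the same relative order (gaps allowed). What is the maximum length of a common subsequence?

One common subsequence of length 5: Doha [1,1] → Minsk [2,3] → Porto [3,8] → Hanoi [6,9] → Accra [8,10]. The LCS DP gives dp[9][12] = 5, so this is optimal.

5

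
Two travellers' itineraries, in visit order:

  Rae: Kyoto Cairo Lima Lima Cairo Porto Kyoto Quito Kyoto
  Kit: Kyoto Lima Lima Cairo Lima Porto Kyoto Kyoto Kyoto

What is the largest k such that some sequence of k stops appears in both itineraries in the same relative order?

Match Kyoto at Rae[1]=Kit[1], then Lima at Rae[3]=Kit[2], then Lima at Rae[4]=Kit[3], then Cairo at Rae[5]=Kit[4], then Porto at Rae[6]=Kit[6], then Kyoto at Rae[7]=Kit[8], then Kyoto at Rae[9]=Kit[9] — 7 stops in the same relative order in both, and the DP table's final entry dp[9][9] is also 7, so no common subsequence is longer.

7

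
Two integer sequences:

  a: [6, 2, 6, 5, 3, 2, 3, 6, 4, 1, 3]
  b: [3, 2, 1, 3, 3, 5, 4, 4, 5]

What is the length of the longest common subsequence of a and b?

4

Match 2 at a[2]=b[2] → 3 at a[5]=b[4] → 3 at a[7]=b[5] → 4 at a[9]=b[8] — 4 values in the same relative order in both. dp[11][9] = 4 confirms this is the maximum.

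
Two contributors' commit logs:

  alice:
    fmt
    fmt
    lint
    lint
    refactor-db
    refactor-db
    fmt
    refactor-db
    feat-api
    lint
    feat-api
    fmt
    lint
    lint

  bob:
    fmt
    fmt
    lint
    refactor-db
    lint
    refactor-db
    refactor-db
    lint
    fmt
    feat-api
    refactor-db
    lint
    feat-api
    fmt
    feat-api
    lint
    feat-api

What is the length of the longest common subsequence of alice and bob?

One common subsequence of length 12: fmt [1,1] → fmt [2,2] → lint [3,3] → lint [4,5] → refactor-db [5,6] → refactor-db [6,7] → fmt [7,9] → refactor-db [8,11] → lint [10,12] → feat-api [11,13] → fmt [12,14] → lint [13,16]. dp[14][17] = 12 confirms this is the maximum.

12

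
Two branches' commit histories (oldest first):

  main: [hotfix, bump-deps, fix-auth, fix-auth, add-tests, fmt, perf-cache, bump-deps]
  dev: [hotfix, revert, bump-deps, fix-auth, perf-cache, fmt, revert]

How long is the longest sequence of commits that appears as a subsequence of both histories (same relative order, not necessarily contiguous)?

One common subsequence of length 4: hotfix [1,1], bump-deps [2,3], fix-auth [3,4], fmt [6,6]. dp[8][7] = 4 confirms this is the maximum.

4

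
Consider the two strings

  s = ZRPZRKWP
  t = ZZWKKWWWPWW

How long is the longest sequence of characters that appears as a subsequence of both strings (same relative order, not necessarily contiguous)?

5

Pick Z (s #1, t #1); then Z (s #4, t #2); then K (s #6, t #5); then W (s #7, t #8); then P (s #8, t #9); all 5 characters appear in both, in order. Since dp[8][11] = 5, nothing longer is possible.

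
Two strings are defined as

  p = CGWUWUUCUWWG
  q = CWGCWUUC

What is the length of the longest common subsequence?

Let dp[i][j] be the LCS length of the first i characters of p and the first j characters of q. dp[i][j] = dp[i-1][j-1]+1 when the i-th and j-th characters match, else max(dp[i-1][j], dp[i][j-1]).
    ·  C  W  G  C  W  U  U  C
 ·  0  0  0  0  0  0  0  0  0
 C  0  1  1  1  1  1  1  1  1
 G  0  1  1  2  2  2  2  2  2
 W  0  1  2  2  2  3  3  3  3
 U  0  1  2  2  2  3  4  4  4
 W  0  1  2  2  2  3  4  4  4
 U  0  1  2  2  2  3  4  5  5
 U  0  1  2  2  2  3  4  5  5
 C  0  1  2  2  3  3  4  5  6
 U  0  1  2  2  3  3  4  5  6
 W  0  1  2  2  3  4  4  5  6
 W  0  1  2  2  3  4  4  5  6
 G  0  1  2  3  3  4  4  5  6
dp[12][8] = 6. One LCS (by backtracking along matches): CGWUUC.

6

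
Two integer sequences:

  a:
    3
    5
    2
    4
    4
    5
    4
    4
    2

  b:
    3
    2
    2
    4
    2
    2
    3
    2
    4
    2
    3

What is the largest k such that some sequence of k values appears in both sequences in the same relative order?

5

Pick 3 (a #1, b #1), then 2 (a #3, b #3), then 4 (a #4, b #4), then 4 (a #8, b #9), then 2 (a #9, b #10); all 5 values appear in both, in order. Since dp[9][11] = 5, nothing longer is possible.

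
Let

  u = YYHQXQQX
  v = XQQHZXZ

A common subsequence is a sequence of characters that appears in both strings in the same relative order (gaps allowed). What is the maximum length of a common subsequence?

Taking X (u #5, v #1) → Q (u #6, v #2) → Q (u #7, v #3) → X (u #8, v #6) gives a common subsequence of length 4. The LCS DP gives dp[8][7] = 4, so this is optimal.

4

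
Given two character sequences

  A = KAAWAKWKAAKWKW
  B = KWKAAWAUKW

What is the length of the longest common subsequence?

Pick K [6,1], W [7,2], K [8,3], A [9,4], A [10,5], W [12,6], K [13,9], W [14,10]; all 8 characters appear in both, in order. Since dp[14][10] = 8, nothing longer is possible.

8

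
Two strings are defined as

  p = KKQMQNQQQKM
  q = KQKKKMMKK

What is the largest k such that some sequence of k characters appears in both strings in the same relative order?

4

Let dp[i][j] be the LCS length of the first i characters of p and the first j characters of q. dp[i][j] = dp[i-1][j-1]+1 when the i-th and j-th characters match, else max(dp[i-1][j], dp[i][j-1]).
    ·  K  Q  K  K  K  M  M  K  K
 ·  0  0  0  0  0  0  0  0  0  0
 K  0  1  1  1  1  1  1  1  1  1
 K  0  1  1  2  2  2  2  2  2  2
 Q  0  1  2  2  2  2  2  2  2  2
 M  0  1  2  2  2  2  3  3  3  3
 Q  0  1  2  2  2  2  3  3  3  3
 N  0  1  2  2  2  2  3  3  3  3
 Q  0  1  2  2  2  2  3  3  3  3
 Q  0  1  2  2  2  2  3  3  3  3
 Q  0  1  2  2  2  2  3  3  3  3
 K  0  1  2  3  3  3  3  3  4  4
 M  0  1  2  3  3  3  4  4  4  4
dp[11][9] = 4. One LCS (by backtracking along matches): KKMK.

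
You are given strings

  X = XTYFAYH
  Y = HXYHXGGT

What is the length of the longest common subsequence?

Let dp[i][j] be the LCS length of the first i characters of X and the first j characters of Y. dp[i][j] = dp[i-1][j-1]+1 when the i-th and j-th characters match, else max(dp[i-1][j], dp[i][j-1]).
    ·  H  X  Y  H  X  G  G  T
 ·  0  0  0  0  0  0  0  0  0
 X  0  0  1  1  1  1  1  1  1
 T  0  0  1  1  1  1  1  1  2
 Y  0  0  1  2  2  2  2  2  2
 F  0  0  1  2  2  2  2  2  2
 A  0  0  1  2  2  2  2  2  2
 Y  0  0  1  2  2  2  2  2  2
 H  0  1  1  2  3  3  3  3  3
dp[7][8] = 3. One LCS (by backtracking along matches): XYH.

3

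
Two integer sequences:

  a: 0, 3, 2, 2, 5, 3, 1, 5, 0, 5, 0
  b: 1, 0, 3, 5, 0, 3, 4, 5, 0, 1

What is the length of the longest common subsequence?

Match 0 [1,2], then 3 [2,3], then 5 [5,4], then 3 [6,6], then 5 [8,8], then 0 [9,9] — 6 values in the same relative order in both. dp[11][10] = 6 confirms this is the maximum.

6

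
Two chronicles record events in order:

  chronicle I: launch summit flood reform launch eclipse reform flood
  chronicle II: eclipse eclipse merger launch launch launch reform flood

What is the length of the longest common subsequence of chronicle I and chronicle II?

4

Match launch [1,5]; then launch [5,6]; then reform [7,7]; then flood [8,8] — 4 events in the same relative order in both. Since dp[8][8] = 4, nothing longer is possible.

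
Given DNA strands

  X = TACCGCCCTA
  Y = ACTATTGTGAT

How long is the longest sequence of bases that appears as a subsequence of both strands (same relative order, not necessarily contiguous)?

5

Let dp[i][j] be the LCS length of the first i bases of X and the first j bases of Y. dp[i][j] = dp[i-1][j-1]+1 when the i-th and j-th bases match, else max(dp[i-1][j], dp[i][j-1]).
    ·  A  C  T  A  T  T  G  T  G  A  T
 ·  0  0  0  0  0  0  0  0  0  0  0  0
 T  0  0  0  1  1  1  1  1  1  1  1  1
 A  0  1  1  1  2  2  2  2  2  2  2  2
 C  0  1  2  2  2  2  2  2  2  2  2  2
 C  0  1  2  2  2  2  2  2  2  2  2  2
 G  0  1  2  2  2  2  2  3  3  3  3  3
 C  0  1  2  2  2  2  2  3  3  3  3  3
 C  0  1  2  2  2  2  2  3  3  3  3  3
 C  0  1  2  2  2  2  2  3  3  3  3  3
 T  0  1  2  3  3  3  3  3  4  4  4  4
 A  0  1  2  3  4  4  4  4  4  4  5  5
dp[10][11] = 5. One LCS (by backtracking along matches): TAGTA.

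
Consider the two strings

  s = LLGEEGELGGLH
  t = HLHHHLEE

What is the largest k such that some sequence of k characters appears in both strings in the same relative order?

4

Let dp[i][j] be the LCS length of the first i characters of s and the first j characters of t. dp[i][j] = dp[i-1][j-1]+1 when the i-th and j-th characters match, else max(dp[i-1][j], dp[i][j-1]).
    ·  H  L  H  H  H  L  E  E
 ·  0  0  0  0  0  0  0  0  0
 L  0  0  1  1  1  1  1  1  1
 L  0  0  1  1  1  1  2  2  2
 G  0  0  1  1  1  1  2  2  2
 E  0  0  1  1  1  1  2  3  3
 E  0  0  1  1  1  1  2  3  4
 G  0  0  1  1  1  1  2  3  4
 E  0  0  1  1  1  1  2  3  4
 L  0  0  1  1  1  1  2  3  4
 G  0  0  1  1  1  1  2  3  4
 G  0  0  1  1  1  1  2  3  4
 L  0  0  1  1  1  1  2  3  4
 H  0  1  1  2  2  2  2  3  4
dp[12][8] = 4. One LCS (by backtracking along matches): LLEE.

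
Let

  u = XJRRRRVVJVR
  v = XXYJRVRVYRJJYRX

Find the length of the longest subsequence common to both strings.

One common subsequence of length 7: X at u[1]=v[2]; then J at u[2]=v[4]; then R at u[3]=v[5]; then R at u[4]=v[7]; then R at u[5]=v[10]; then J at u[9]=v[12]; then R at u[11]=v[14], and the DP table's final entry dp[11][15] is also 7, so no common subsequence is longer.

7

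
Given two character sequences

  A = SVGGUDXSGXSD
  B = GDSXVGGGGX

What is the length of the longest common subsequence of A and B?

Let dp[i][j] be the LCS length of the first i characters of A and the first j characters of B. dp[i][j] = dp[i-1][j-1]+1 when the i-th and j-th characters match, else max(dp[i-1][j], dp[i][j-1]).
    ·  G  D  S  X  V  G  G  G  G  X
 ·  0  0  0  0  0  0  0  0  0  0  0
 S  0  0  0  1  1  1  1  1  1  1  1
 V  0  0  0  1  1  2  2  2  2  2  2
 G  0  1  1  1  1  2  3  3  3  3  3
 G  0  1  1  1  1  2  3  4  4  4  4
 U  0  1  1  1  1  2  3  4  4  4  4
 D  0  1  2  2  2  2  3  4  4  4  4
 X  0  1  2  2  3  3  3  4  4  4  5
 S  0  1  2  3  3  3  3  4  4  4  5
 G  0  1  2  3  3  3  4  4  5  5  5
 X  0  1  2  3  4  4  4  4  5  5  6
 S  0  1  2  3  4  4  4  4  5  5  6
 D  0  1  2  3  4  4  4  4  5  5  6
dp[12][10] = 6. One LCS (by backtracking along matches): SVGGGX.

6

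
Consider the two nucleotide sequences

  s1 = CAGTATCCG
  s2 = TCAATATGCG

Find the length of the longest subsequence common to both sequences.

7

Let dp[i][j] be the LCS length of the first i bases of s1 and the first j bases of s2. dp[i][j] = dp[i-1][j-1]+1 when the i-th and j-th bases match, else max(dp[i-1][j], dp[i][j-1]).
    ·  T  C  A  A  T  A  T  G  C  G
 ·  0  0  0  0  0  0  0  0  0  0  0
 C  0  0  1  1  1  1  1  1  1  1  1
 A  0  0  1  2  2  2  2  2  2  2  2
 G  0  0  1  2  2  2  2  2  3  3  3
 T  0  1  1  2  2  3  3  3  3  3  3
 A  0  1  1  2  3  3  4  4  4  4  4
 T  0  1  1  2  3  4  4  5  5  5  5
 C  0  1  2  2  3  4  4  5  5  6  6
 C  0  1  2  2  3  4  4  5  5  6  6
 G  0  1  2  2  3  4  4  5  6  6  7
dp[9][10] = 7. One LCS (by backtracking along matches): CATATCG.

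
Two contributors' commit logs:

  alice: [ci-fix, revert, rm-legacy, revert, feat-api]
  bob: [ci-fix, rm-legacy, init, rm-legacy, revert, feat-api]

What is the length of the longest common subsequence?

4

Taking ci-fix (alice #1, bob #1), rm-legacy (alice #3, bob #4), revert (alice #4, bob #5), feat-api (alice #5, bob #6) gives a common subsequence of length 4. dp[5][6] = 4 confirms this is the maximum.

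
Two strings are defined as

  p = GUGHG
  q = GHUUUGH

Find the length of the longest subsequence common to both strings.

4

Taking G [1,1]; then U [2,5]; then G [3,6]; then H [4,7] gives a common subsequence of length 4. Since dp[5][7] = 4, nothing longer is possible.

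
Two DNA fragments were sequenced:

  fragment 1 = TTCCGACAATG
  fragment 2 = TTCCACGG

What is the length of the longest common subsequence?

One common subsequence of length 7: T [1,1]; then T [2,2]; then C [3,3]; then C [4,4]; then A [6,5]; then C [7,6]; then G [11,8]. dp[11][8] = 7 confirms this is the maximum.

7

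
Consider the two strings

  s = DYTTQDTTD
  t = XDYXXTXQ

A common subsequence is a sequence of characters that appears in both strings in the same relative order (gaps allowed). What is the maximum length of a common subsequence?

Taking D (s #1, t #2) → Y (s #2, t #3) → T (s #3, t #6) → Q (s #5, t #8) gives a common subsequence of length 4. Since dp[9][8] = 4, nothing longer is possible.

4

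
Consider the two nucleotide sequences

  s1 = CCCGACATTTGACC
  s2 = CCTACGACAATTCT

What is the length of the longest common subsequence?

10

One common subsequence of length 10: C at s1[1]=s2[1], C at s1[2]=s2[2], C at s1[3]=s2[5], G at s1[4]=s2[6], A at s1[5]=s2[7], C at s1[6]=s2[8], A at s1[7]=s2[10], T at s1[8]=s2[11], T at s1[9]=s2[12], T at s1[10]=s2[14]. The LCS DP gives dp[14][14] = 10, so this is optimal.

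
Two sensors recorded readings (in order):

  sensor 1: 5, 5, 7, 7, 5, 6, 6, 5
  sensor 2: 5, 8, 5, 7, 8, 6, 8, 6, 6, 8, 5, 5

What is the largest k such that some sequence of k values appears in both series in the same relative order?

6

Taking 5 [1,1] → 5 [2,3] → 7 [3,4] → 6 [6,8] → 6 [7,9] → 5 [8,12] gives a common subsequence of length 6. Since dp[8][12] = 6, nothing longer is possible.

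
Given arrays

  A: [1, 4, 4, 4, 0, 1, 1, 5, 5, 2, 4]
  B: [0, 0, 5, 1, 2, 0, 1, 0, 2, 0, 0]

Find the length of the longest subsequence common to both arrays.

Let dp[i][j] be the LCS length of the first i values of A and the first j values of B. dp[i][j] = dp[i-1][j-1]+1 when the i-th and j-th values match, else max(dp[i-1][j], dp[i][j-1]).
    ·  0  0  5  1  2  0  1  0  2  0  0
 ·  0  0  0  0  0  0  0  0  0  0  0  0
 1  0  0  0  0  1  1  1  1  1  1  1  1
 4  0  0  0  0  1  1  1  1  1  1  1  1
 4  0  0  0  0  1  1  1  1  1  1  1  1
 4  0  0  0  0  1  1  1  1  1  1  1  1
 0  0  1  1  1  1  1  2  2  2  2  2  2
 1  0  1  1  1  2  2  2  3  3  3  3  3
 1  0  1  1  1  2  2  2  3  3  3  3  3
 5  0  1  1  2  2  2  2  3  3  3  3  3
 5  0  1  1  2  2  2  2  3  3  3  3  3
 2  0  1  1  2  2  3  3  3  3  4  4  4
 4  0  1  1  2  2  3  3  3  3  4  4  4
dp[11][11] = 4. One LCS (by backtracking along matches): 1, 0, 1, 2.

4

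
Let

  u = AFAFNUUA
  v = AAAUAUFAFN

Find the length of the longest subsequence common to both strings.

5

Let dp[i][j] be the LCS length of the first i characters of u and the first j characters of v. dp[i][j] = dp[i-1][j-1]+1 when the i-th and j-th characters match, else max(dp[i-1][j], dp[i][j-1]).
    ·  A  A  A  U  A  U  F  A  F  N
 ·  0  0  0  0  0  0  0  0  0  0  0
 A  0  1  1  1  1  1  1  1  1  1  1
 F  0  1  1  1  1  1  1  2  2  2  2
 A  0  1  2  2  2  2  2  2  3  3  3
 F  0  1  2  2  2  2  2  3  3  4  4
 N  0  1  2  2  2  2  2  3  3  4  5
 U  0  1  2  2  3  3  3  3  3  4  5
 U  0  1  2  2  3  3  4  4  4  4  5
 A  0  1  2  3  3  4  4  4  5  5  5
dp[8][10] = 5. One LCS (by backtracking along matches): AFAFN.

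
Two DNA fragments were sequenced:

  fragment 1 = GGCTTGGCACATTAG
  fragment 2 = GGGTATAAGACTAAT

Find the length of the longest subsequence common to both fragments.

One common subsequence of length 9: G (fragment 1 #1, fragment 2 #2); then G (fragment 1 #2, fragment 2 #3); then T (fragment 1 #4, fragment 2 #4); then T (fragment 1 #5, fragment 2 #6); then G (fragment 1 #6, fragment 2 #9); then C (fragment 1 #8, fragment 2 #11); then A (fragment 1 #9, fragment 2 #13); then A (fragment 1 #11, fragment 2 #14); then T (fragment 1 #13, fragment 2 #15), and the DP table's final entry dp[15][15] is also 9, so no common subsequence is longer.

9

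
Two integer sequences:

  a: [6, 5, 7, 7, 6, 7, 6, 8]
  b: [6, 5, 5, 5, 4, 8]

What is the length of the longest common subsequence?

3

Pick 6 (a #1, b #1) → 5 (a #2, b #4) → 8 (a #8, b #6); all 3 values appear in both, in order, and the DP table's final entry dp[8][6] is also 3, so no common subsequence is longer.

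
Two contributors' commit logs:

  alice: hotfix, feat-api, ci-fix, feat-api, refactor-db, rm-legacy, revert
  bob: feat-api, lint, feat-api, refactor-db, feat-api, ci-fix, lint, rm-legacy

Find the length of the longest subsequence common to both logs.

4

Taking feat-api (alice #2, bob #1) → feat-api (alice #4, bob #3) → refactor-db (alice #5, bob #4) → rm-legacy (alice #6, bob #8) gives a common subsequence of length 4. dp[7][8] = 4 confirms this is the maximum.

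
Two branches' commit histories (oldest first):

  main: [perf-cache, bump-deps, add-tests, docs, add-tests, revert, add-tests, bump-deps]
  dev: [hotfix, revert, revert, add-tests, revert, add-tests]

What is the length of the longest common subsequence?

Pick add-tests (main #5, dev #4), revert (main #6, dev #5), add-tests (main #7, dev #6); all 3 commits appear in both, in order, and the DP table's final entry dp[8][6] is also 3, so no common subsequence is longer.

3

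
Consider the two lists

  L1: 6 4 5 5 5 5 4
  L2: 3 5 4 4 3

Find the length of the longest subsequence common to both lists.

Let dp[i][j] be the LCS length of the first i values of L1 and the first j values of L2. dp[i][j] = dp[i-1][j-1]+1 when the i-th and j-th values match, else max(dp[i-1][j], dp[i][j-1]).
    ·  3  5  4  4  3
 ·  0  0  0  0  0  0
 6  0  0  0  0  0  0
 4  0  0  0  1  1  1
 5  0  0  1  1  1  1
 5  0  0  1  1  1  1
 5  0  0  1  1  1  1
 5  0  0  1  1  1  1
 4  0  0  1  2  2  2
dp[7][5] = 2. One LCS (by backtracking along matches): 4, 4.

2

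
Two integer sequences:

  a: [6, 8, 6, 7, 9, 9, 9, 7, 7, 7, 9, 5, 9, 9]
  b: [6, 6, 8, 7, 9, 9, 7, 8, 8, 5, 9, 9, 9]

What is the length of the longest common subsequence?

9

Taking 6 at a[1]=b[2], then 8 at a[2]=b[3], then 7 at a[4]=b[4], then 9 at a[6]=b[5], then 9 at a[7]=b[6], then 7 at a[8]=b[7], then 9 at a[11]=b[11], then 9 at a[13]=b[12], then 9 at a[14]=b[13] gives a common subsequence of length 9. dp[14][13] = 9 confirms this is the maximum.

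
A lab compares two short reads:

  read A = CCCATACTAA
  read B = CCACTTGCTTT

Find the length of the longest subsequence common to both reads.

Let dp[i][j] be the LCS length of the first i bases of read A and the first j bases of read B. dp[i][j] = dp[i-1][j-1]+1 when the i-th and j-th bases match, else max(dp[i-1][j], dp[i][j-1]).
    ·  C  C  A  C  T  T  G  C  T  T  T
 ·  0  0  0  0  0  0  0  0  0  0  0  0
 C  0  1  1  1  1  1  1  1  1  1  1  1
 C  0  1  2  2  2  2  2  2  2  2  2  2
 C  0  1  2  2  3  3  3  3  3  3  3  3
 A  0  1  2  3  3  3  3  3  3  3  3  3
 T  0  1  2  3  3  4  4  4  4  4  4  4
 A  0  1  2  3  3  4  4  4  4  4  4  4
 C  0  1  2  3  4  4  4  4  5  5  5  5
 T  0  1  2  3  4  5  5  5  5  6  6  6
 A  0  1  2  3  4  5  5  5  5  6  6  6
 A  0  1  2  3  4  5  5  5  5  6  6  6
dp[10][11] = 6. One LCS (by backtracking along matches): CCCTCT.

6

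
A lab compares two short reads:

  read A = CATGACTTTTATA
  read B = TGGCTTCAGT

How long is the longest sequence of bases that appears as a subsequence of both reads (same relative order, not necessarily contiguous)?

7

Taking T (read A #3, read B #1), then G (read A #4, read B #3), then C (read A #6, read B #4), then T (read A #7, read B #5), then T (read A #8, read B #6), then A (read A #11, read B #8), then T (read A #12, read B #10) gives a common subsequence of length 7. dp[13][10] = 7 confirms this is the maximum.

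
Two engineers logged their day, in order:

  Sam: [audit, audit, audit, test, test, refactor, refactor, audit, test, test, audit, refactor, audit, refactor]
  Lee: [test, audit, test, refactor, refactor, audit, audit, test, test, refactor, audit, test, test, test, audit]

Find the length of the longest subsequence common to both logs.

One common subsequence of length 10: audit [1,2] → audit [2,6] → audit [3,7] → test [4,8] → test [5,9] → refactor [7,10] → audit [8,11] → test [9,13] → test [10,14] → audit [13,15]. dp[14][15] = 10 confirms this is the maximum.

10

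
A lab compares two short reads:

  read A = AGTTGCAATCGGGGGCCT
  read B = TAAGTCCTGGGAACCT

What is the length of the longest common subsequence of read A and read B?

11

One common subsequence of length 11: A [1,3] → G [2,4] → T [3,5] → C [6,7] → T [9,8] → G [11,9] → G [12,10] → G [13,11] → C [16,14] → C [17,15] → T [18,16]. The LCS DP gives dp[18][16] = 11, so this is optimal.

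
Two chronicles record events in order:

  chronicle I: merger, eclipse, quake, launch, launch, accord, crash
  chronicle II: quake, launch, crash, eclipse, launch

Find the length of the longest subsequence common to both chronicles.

Match quake at chronicle I[3]=chronicle II[1] → launch at chronicle I[4]=chronicle II[2] → launch at chronicle I[5]=chronicle II[5] — 3 events in the same relative order in both. Since dp[7][5] = 3, nothing longer is possible.

3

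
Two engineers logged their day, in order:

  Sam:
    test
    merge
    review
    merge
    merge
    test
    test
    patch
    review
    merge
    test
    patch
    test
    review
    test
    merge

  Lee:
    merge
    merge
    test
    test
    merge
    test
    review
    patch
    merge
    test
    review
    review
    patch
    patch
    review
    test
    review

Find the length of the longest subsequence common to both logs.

10

Taking merge (Sam #2, Lee #1), then merge (Sam #4, Lee #2), then merge (Sam #5, Lee #5), then test (Sam #6, Lee #6), then patch (Sam #8, Lee #8), then merge (Sam #10, Lee #9), then test (Sam #11, Lee #10), then patch (Sam #12, Lee #14), then test (Sam #13, Lee #16), then review (Sam #14, Lee #17) gives a common subsequence of length 10, and the DP table's final entry dp[16][17] is also 10, so no common subsequence is longer.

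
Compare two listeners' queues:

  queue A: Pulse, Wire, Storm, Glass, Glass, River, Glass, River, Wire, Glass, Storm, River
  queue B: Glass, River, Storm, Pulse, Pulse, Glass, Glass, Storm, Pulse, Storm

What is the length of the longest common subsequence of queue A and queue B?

5

One common subsequence of length 5: Glass [5,1], then River [6,2], then Glass [7,6], then Glass [10,7], then Storm [11,10]. dp[12][10] = 5 confirms this is the maximum.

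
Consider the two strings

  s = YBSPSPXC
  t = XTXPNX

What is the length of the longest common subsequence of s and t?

Let dp[i][j] be the LCS length of the first i characters of s and the first j characters of t. dp[i][j] = dp[i-1][j-1]+1 when the i-th and j-th characters match, else max(dp[i-1][j], dp[i][j-1]).
    ·  X  T  X  P  N  X
 ·  0  0  0  0  0  0  0
 Y  0  0  0  0  0  0  0
 B  0  0  0  0  0  0  0
 S  0  0  0  0  0  0  0
 P  0  0  0  0  1  1  1
 S  0  0  0  0  1  1  1
 P  0  0  0  0  1  1  1
 X  0  1  1  1  1  1  2
 C  0  1  1  1  1  1  2
dp[8][6] = 2. One LCS (by backtracking along matches): PX.

2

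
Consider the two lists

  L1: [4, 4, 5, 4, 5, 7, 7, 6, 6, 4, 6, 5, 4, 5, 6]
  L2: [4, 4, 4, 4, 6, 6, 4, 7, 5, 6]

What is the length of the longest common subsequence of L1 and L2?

Let dp[i][j] be the LCS length of the first i values of L1 and the first j values of L2. dp[i][j] = dp[i-1][j-1]+1 when the i-th and j-th values match, else max(dp[i-1][j], dp[i][j-1]).
    ·  4  4  4  4  6  6  4  7  5  6
 ·  0  0  0  0  0  0  0  0  0  0  0
 4  0  1  1  1  1  1  1  1  1  1  1
 4  0  1  2  2  2  2  2  2  2  2  2
 5  0  1  2  2  2  2  2  2  2  3  3
 4  0  1  2  3  3  3  3  3  3  3  3
 5  0  1  2  3  3  3  3  3  3  4  4
 7  0  1  2  3  3  3  3  3  4  4  4
 7  0  1  2  3  3  3  3  3  4  4  4
 6  0  1  2  3  3  4  4  4  4  4  5
 6  0  1  2  3  3  4  5  5  5  5  5
 4  0  1  2  3  4  4  5  6  6  6  6
 6  0  1  2  3  4  5  5  6  6  6  7
 5  0  1  2  3  4  5  5  6  6  7  7
 4  0  1  2  3  4  5  5  6  6  7  7
 5  0  1  2  3  4  5  5  6  6  7  7
 6  0  1  2  3  4  5  6  6  6  7  8
dp[15][10] = 8. One LCS (by backtracking along matches): 4, 4, 4, 6, 6, 4, 5, 6.

8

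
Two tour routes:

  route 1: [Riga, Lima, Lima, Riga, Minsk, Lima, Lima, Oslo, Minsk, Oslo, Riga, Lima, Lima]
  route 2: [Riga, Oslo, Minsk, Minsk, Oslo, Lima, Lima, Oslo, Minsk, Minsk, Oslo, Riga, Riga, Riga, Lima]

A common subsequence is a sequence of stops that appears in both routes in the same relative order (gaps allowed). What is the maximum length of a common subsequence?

9

Taking Riga [1,1], then Minsk [5,4], then Lima [6,6], then Lima [7,7], then Oslo [8,8], then Minsk [9,10], then Oslo [10,11], then Riga [11,14], then Lima [13,15] gives a common subsequence of length 9. The LCS DP gives dp[13][15] = 9, so this is optimal.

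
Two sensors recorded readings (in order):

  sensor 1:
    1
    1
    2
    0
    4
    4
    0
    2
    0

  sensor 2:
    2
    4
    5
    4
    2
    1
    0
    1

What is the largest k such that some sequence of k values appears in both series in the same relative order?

5

One common subsequence of length 5: 2 [3,1]; then 4 [5,2]; then 4 [6,4]; then 2 [8,5]; then 0 [9,7], and the DP table's final entry dp[9][8] is also 5, so no common subsequence is longer.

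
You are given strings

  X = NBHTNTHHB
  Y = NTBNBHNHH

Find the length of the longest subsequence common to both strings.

6

Let dp[i][j] be the LCS length of the first i characters of X and the first j characters of Y. dp[i][j] = dp[i-1][j-1]+1 when the i-th and j-th characters match, else max(dp[i-1][j], dp[i][j-1]).
    ·  N  T  B  N  B  H  N  H  H
 ·  0  0  0  0  0  0  0  0  0  0
 N  0  1  1  1  1  1  1  1  1  1
 B  0  1  1  2  2  2  2  2  2  2
 H  0  1  1  2  2  2  3  3  3  3
 T  0  1  2  2  2  2  3  3  3  3
 N  0  1  2  2  3  3  3  4  4  4
 T  0  1  2  2  3  3  3  4  4  4
 H  0  1  2  2  3  3  4  4  5  5
 H  0  1  2  2  3  3  4  4  5  6
 B  0  1  2  3  3  4  4  4  5  6
dp[9][9] = 6. One LCS (by backtracking along matches): NBHNHH.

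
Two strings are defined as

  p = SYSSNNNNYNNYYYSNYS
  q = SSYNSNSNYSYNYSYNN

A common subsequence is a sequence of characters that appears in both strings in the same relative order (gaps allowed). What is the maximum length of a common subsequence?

10

Match S [1,2], then Y [2,3], then S [3,5], then S [4,7], then N [5,8], then Y [9,11], then N [11,12], then Y [12,13], then Y [13,15], then N [16,17] — 10 characters in the same relative order in both, and the DP table's final entry dp[18][17] is also 10, so no common subsequence is longer.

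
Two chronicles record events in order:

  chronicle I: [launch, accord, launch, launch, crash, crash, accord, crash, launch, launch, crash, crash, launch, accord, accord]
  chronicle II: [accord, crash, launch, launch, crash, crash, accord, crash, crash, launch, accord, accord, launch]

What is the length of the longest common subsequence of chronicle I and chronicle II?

Match accord (chronicle I #2, chronicle II #1); then launch (chronicle I #3, chronicle II #3); then launch (chronicle I #4, chronicle II #4); then crash (chronicle I #5, chronicle II #5); then crash (chronicle I #6, chronicle II #6); then accord (chronicle I #7, chronicle II #7); then crash (chronicle I #11, chronicle II #8); then crash (chronicle I #12, chronicle II #9); then launch (chronicle I #13, chronicle II #10); then accord (chronicle I #14, chronicle II #11); then accord (chronicle I #15, chronicle II #12) — 11 events in the same relative order in both. The LCS DP gives dp[15][13] = 11, so this is optimal.

11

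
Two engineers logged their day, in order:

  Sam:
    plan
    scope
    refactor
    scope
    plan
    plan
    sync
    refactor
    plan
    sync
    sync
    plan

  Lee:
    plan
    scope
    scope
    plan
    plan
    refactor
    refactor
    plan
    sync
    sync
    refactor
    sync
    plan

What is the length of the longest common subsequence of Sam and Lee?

One common subsequence of length 10: plan [1,1]; then scope [2,2]; then scope [4,3]; then plan [5,4]; then plan [6,5]; then refactor [8,7]; then plan [9,8]; then sync [10,10]; then sync [11,12]; then plan [12,13]. Since dp[12][13] = 10, nothing longer is possible.

10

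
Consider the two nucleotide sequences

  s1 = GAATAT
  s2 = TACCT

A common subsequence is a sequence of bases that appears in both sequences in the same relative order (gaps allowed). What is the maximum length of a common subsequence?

Taking T [4,1], then A [5,2], then T [6,5] gives a common subsequence of length 3. The LCS DP gives dp[6][5] = 3, so this is optimal.

3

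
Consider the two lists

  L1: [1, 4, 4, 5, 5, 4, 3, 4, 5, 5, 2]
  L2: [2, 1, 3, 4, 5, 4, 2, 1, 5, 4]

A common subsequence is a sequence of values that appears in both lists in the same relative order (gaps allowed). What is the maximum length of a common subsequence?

Let dp[i][j] be the LCS length of the first i values of L1 and the first j values of L2. dp[i][j] = dp[i-1][j-1]+1 when the i-th and j-th values match, else max(dp[i-1][j], dp[i][j-1]).
    ·  2  1  3  4  5  4  2  1  5  4
 ·  0  0  0  0  0  0  0  0  0  0  0
 1  0  0  1  1  1  1  1  1  1  1  1
 4  0  0  1  1  2  2  2  2  2  2  2
 4  0  0  1  1  2  2  3  3  3  3  3
 5  0  0  1  1  2  3  3  3  3  4  4
 5  0  0  1  1  2  3  3  3  3  4  4
 4  0  0  1  1  2  3  4  4  4  4  5
 3  0  0  1  2  2  3  4  4  4  4  5
 4  0  0  1  2  3  3  4  4  4  4  5
 5  0  0  1  2  3  4  4  4  4  5  5
 5  0  0  1  2  3  4  4  4  4  5  5
 2  0  1  1  2  3  4  4  5  5  5  5
dp[11][10] = 5. One LCS (by backtracking along matches): 1, 4, 4, 5, 4.

5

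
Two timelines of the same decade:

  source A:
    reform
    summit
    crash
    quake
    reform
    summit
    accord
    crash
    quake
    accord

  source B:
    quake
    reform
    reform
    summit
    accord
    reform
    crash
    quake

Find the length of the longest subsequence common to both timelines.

One common subsequence of length 6: reform at source A[1]=source B[2], reform at source A[5]=source B[3], summit at source A[6]=source B[4], accord at source A[7]=source B[5], crash at source A[8]=source B[7], quake at source A[9]=source B[8]. The LCS DP gives dp[10][8] = 6, so this is optimal.

6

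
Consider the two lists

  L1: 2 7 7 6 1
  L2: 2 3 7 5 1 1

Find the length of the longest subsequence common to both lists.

3

Let dp[i][j] be the LCS length of the first i values of L1 and the first j values of L2. dp[i][j] = dp[i-1][j-1]+1 when the i-th and j-th values match, else max(dp[i-1][j], dp[i][j-1]).
    ·  2  3  7  5  1  1
 ·  0  0  0  0  0  0  0
 2  0  1  1  1  1  1  1
 7  0  1  1  2  2  2  2
 7  0  1  1  2  2  2  2
 6  0  1  1  2  2  2  2
 1  0  1  1  2  2  3  3
dp[5][6] = 3. One LCS (by backtracking along matches): 2, 7, 1.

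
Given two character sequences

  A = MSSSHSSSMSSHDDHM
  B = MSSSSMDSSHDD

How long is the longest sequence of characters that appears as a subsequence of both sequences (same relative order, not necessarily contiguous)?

11

Taking M [1,1], then S [4,2], then S [6,3], then S [7,4], then S [8,5], then M [9,6], then S [10,8], then S [11,9], then H [12,10], then D [13,11], then D [14,12] gives a common subsequence of length 11. The LCS DP gives dp[16][12] = 11, so this is optimal.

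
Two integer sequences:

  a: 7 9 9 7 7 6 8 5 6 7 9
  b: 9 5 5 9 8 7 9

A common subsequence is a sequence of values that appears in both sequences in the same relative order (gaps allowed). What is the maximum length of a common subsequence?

5

Let dp[i][j] be the LCS length of the first i values of a and the first j values of b. dp[i][j] = dp[i-1][j-1]+1 when the i-th and j-th values match, else max(dp[i-1][j], dp[i][j-1]).
    ·  9  5  5  9  8  7  9
 ·  0  0  0  0  0  0  0  0
 7  0  0  0  0  0  0  1  1
 9  0  1  1  1  1  1  1  2
 9  0  1  1  1  2  2  2  2
 7  0  1  1  1  2  2  3  3
 7  0  1  1  1  2  2  3  3
 6  0  1  1  1  2  2  3  3
 8  0  1  1  1  2  3  3  3
 5  0  1  2  2  2  3  3  3
 6  0  1  2  2  2  3  3  3
 7  0  1  2  2  2  3  4  4
 9  0  1  2  2  3  3  4  5
dp[11][7] = 5. One LCS (by backtracking along matches): 9, 9, 8, 7, 9.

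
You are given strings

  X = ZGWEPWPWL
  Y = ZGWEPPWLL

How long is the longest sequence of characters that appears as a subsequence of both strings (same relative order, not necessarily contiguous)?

8

Pick Z (X #1, Y #1); then G (X #2, Y #2); then W (X #3, Y #3); then E (X #4, Y #4); then P (X #5, Y #5); then P (X #7, Y #6); then W (X #8, Y #7); then L (X #9, Y #9); all 8 characters appear in both, in order, and the DP table's final entry dp[9][9] is also 8, so no common subsequence is longer.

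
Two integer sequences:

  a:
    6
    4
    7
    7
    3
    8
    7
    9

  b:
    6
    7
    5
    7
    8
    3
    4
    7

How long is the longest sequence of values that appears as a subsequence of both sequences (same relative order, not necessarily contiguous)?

Let dp[i][j] be the LCS length of the first i values of a and the first j values of b. dp[i][j] = dp[i-1][j-1]+1 when the i-th and j-th values match, else max(dp[i-1][j], dp[i][j-1]).
    ·  6  7  5  7  8  3  4  7
 ·  0  0  0  0  0  0  0  0  0
 6  0  1  1  1  1  1  1  1  1
 4  0  1  1  1  1  1  1  2  2
 7  0  1  2  2  2  2  2  2  3
 7  0  1  2  2  3  3  3  3  3
 3  0  1  2  2  3  3  4  4  4
 8  0  1  2  2  3  4  4  4  4
 7  0  1  2  2  3  4  4  4  5
 9  0  1  2  2  3  4  4  4  5
dp[8][8] = 5. One LCS (by backtracking along matches): 6, 7, 7, 3, 7.

5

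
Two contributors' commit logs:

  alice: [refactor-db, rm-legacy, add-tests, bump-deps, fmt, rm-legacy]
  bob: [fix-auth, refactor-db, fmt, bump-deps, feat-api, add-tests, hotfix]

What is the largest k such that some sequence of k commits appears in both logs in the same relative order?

One common subsequence of length 2: refactor-db (alice #1, bob #2) → add-tests (alice #3, bob #6). Since dp[6][7] = 2, nothing longer is possible.

2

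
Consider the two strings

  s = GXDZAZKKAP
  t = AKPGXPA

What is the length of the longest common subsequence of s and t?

3

Let dp[i][j] be the LCS length of the first i characters of s and the first j characters of t. dp[i][j] = dp[i-1][j-1]+1 when the i-th and j-th characters match, else max(dp[i-1][j], dp[i][j-1]).
    ·  A  K  P  G  X  P  A
 ·  0  0  0  0  0  0  0  0
 G  0  0  0  0  1  1  1  1
 X  0  0  0  0  1  2  2  2
 D  0  0  0  0  1  2  2  2
 Z  0  0  0  0  1  2  2  2
 A  0  1  1  1  1  2  2  3
 Z  0  1  1  1  1  2  2  3
 K  0  1  2  2  2  2  2  3
 K  0  1  2  2  2  2  2  3
 A  0  1  2  2  2  2  2  3
 P  0  1  2  3  3  3  3  3
dp[10][7] = 3. One LCS (by backtracking along matches): GXA.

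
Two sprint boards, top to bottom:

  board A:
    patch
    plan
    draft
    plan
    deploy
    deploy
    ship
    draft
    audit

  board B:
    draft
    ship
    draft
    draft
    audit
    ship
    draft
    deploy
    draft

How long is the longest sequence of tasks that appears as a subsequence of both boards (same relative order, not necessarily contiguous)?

Match draft at board A[3]=board B[1]; then ship at board A[7]=board B[2]; then draft at board A[8]=board B[4]; then audit at board A[9]=board B[5] — 4 tasks in the same relative order in both. The LCS DP gives dp[9][9] = 4, so this is optimal.

4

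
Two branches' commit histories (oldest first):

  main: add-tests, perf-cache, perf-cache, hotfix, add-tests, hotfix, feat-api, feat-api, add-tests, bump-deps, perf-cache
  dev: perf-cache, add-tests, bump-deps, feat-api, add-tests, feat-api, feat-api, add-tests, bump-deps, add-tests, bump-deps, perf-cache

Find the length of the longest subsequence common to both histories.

7

Match add-tests (main #1, dev #2) → add-tests (main #5, dev #5) → feat-api (main #7, dev #6) → feat-api (main #8, dev #7) → add-tests (main #9, dev #10) → bump-deps (main #10, dev #11) → perf-cache (main #11, dev #12) — 7 commits in the same relative order in both. Since dp[11][12] = 7, nothing longer is possible.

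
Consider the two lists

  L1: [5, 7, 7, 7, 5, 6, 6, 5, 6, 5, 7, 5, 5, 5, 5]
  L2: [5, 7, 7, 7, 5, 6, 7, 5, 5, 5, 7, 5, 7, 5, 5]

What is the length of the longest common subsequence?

One common subsequence of length 12: 5 [1,1], then 7 [2,2], then 7 [3,3], then 7 [4,4], then 5 [5,5], then 6 [6,6], then 5 [8,9], then 5 [10,10], then 7 [11,11], then 5 [12,12], then 5 [14,14], then 5 [15,15]. dp[15][15] = 12 confirms this is the maximum.

12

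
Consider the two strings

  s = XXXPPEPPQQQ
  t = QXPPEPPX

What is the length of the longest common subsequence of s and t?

6

Taking X [3,2], P [4,3], P [5,4], E [6,5], P [7,6], P [8,7] gives a common subsequence of length 6. The LCS DP gives dp[11][8] = 6, so this is optimal.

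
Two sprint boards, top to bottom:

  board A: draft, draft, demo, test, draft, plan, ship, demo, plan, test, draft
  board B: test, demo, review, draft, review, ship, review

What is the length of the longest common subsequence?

Taking demo (board A #3, board B #2) → draft (board A #5, board B #4) → ship (board A #7, board B #6) gives a common subsequence of length 3. The LCS DP gives dp[11][7] = 3, so this is optimal.

3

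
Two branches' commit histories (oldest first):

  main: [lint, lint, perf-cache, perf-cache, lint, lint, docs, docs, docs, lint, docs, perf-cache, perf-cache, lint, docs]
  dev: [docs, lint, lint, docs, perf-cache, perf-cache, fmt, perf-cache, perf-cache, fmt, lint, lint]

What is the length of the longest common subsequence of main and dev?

Taking lint at main[1]=dev[2]; then lint at main[2]=dev[3]; then perf-cache at main[3]=dev[5]; then perf-cache at main[4]=dev[6]; then perf-cache at main[12]=dev[8]; then perf-cache at main[13]=dev[9]; then lint at main[14]=dev[12] gives a common subsequence of length 7. Since dp[15][12] = 7, nothing longer is possible.

7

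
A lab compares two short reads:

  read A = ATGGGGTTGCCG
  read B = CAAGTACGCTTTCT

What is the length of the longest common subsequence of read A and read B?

Match A (read A #1, read B #3), then T (read A #2, read B #5), then G (read A #3, read B #8), then T (read A #7, read B #11), then T (read A #8, read B #12), then C (read A #10, read B #13) — 6 bases in the same relative order in both. Since dp[12][14] = 6, nothing longer is possible.

6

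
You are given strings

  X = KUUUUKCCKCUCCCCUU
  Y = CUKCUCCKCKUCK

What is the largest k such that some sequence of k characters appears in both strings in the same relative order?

8

Match K (X #1, Y #3); then U (X #5, Y #5); then C (X #7, Y #6); then C (X #8, Y #7); then K (X #9, Y #8); then C (X #10, Y #9); then U (X #11, Y #11); then C (X #12, Y #12) — 8 characters in the same relative order in both. The LCS DP gives dp[17][13] = 8, so this is optimal.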